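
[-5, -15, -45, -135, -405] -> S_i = -5*3^i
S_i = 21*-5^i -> [21, -105, 525, -2625, 13125]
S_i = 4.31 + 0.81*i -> [4.31, 5.12, 5.93, 6.74, 7.55]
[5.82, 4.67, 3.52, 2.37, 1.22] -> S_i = 5.82 + -1.15*i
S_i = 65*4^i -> [65, 260, 1040, 4160, 16640]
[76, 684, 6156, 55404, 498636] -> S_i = 76*9^i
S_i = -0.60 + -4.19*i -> [-0.6, -4.79, -8.98, -13.17, -17.36]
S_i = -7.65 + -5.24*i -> [-7.65, -12.89, -18.13, -23.37, -28.61]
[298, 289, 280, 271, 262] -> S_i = 298 + -9*i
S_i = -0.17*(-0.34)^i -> [-0.17, 0.06, -0.02, 0.01, -0.0]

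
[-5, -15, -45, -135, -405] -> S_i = -5*3^i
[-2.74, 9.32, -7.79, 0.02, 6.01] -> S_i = Random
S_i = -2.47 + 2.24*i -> [-2.47, -0.23, 2.01, 4.25, 6.49]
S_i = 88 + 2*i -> [88, 90, 92, 94, 96]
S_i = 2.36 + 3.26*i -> [2.36, 5.62, 8.88, 12.14, 15.4]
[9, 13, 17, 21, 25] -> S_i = 9 + 4*i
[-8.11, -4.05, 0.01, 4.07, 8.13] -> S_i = -8.11 + 4.06*i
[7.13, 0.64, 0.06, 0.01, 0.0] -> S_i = 7.13*0.09^i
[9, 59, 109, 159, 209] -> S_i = 9 + 50*i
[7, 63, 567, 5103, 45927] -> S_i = 7*9^i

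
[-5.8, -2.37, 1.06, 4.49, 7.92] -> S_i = -5.80 + 3.43*i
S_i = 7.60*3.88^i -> [7.6, 29.49, 114.41, 443.92, 1722.43]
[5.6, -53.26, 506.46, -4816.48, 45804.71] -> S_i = 5.60*(-9.51)^i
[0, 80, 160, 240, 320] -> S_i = 0 + 80*i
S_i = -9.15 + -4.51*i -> [-9.15, -13.66, -18.17, -22.68, -27.19]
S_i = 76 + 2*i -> [76, 78, 80, 82, 84]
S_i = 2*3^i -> [2, 6, 18, 54, 162]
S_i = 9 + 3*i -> [9, 12, 15, 18, 21]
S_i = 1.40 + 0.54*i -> [1.4, 1.94, 2.48, 3.02, 3.56]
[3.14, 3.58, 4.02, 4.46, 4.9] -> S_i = 3.14 + 0.44*i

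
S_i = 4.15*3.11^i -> [4.15, 12.91, 40.14, 124.83, 388.23]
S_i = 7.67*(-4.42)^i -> [7.67, -33.9, 149.84, -662.31, 2927.42]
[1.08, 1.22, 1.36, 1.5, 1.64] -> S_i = 1.08 + 0.14*i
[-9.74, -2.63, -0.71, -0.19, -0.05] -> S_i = -9.74*0.27^i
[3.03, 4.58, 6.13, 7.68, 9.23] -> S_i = 3.03 + 1.55*i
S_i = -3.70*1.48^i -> [-3.7, -5.48, -8.1, -11.99, -17.75]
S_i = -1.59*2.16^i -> [-1.59, -3.43, -7.42, -16.02, -34.61]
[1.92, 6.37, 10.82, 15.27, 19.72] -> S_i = 1.92 + 4.45*i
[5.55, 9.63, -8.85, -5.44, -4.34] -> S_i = Random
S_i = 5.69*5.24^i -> [5.69, 29.82, 156.23, 818.66, 4289.8]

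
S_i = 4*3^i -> [4, 12, 36, 108, 324]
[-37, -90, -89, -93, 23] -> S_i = Random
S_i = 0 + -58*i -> [0, -58, -116, -174, -232]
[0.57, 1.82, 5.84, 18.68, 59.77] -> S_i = 0.57*3.20^i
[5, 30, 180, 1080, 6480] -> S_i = 5*6^i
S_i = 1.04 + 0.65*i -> [1.04, 1.69, 2.34, 2.99, 3.64]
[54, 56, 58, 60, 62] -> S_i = 54 + 2*i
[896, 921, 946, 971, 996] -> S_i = 896 + 25*i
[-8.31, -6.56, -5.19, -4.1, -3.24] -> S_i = -8.31*0.79^i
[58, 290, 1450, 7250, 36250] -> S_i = 58*5^i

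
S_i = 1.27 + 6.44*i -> [1.27, 7.71, 14.15, 20.59, 27.03]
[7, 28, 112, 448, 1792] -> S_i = 7*4^i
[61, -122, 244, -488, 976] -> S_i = 61*-2^i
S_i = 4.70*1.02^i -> [4.7, 4.79, 4.89, 4.99, 5.09]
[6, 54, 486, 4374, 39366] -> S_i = 6*9^i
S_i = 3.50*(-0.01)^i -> [3.5, -0.04, 0.0, -0.0, 0.0]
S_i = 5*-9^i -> [5, -45, 405, -3645, 32805]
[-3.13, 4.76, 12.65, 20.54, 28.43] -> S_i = -3.13 + 7.89*i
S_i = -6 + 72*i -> [-6, 66, 138, 210, 282]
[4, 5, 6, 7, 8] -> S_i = 4 + 1*i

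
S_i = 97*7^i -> [97, 679, 4753, 33271, 232897]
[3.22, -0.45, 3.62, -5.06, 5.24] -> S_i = Random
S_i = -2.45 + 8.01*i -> [-2.45, 5.56, 13.57, 21.58, 29.59]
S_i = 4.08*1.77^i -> [4.08, 7.22, 12.78, 22.62, 40.05]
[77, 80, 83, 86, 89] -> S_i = 77 + 3*i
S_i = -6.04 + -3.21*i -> [-6.04, -9.25, -12.46, -15.67, -18.88]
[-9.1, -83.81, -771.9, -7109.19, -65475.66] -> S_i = -9.10*9.21^i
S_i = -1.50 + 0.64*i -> [-1.5, -0.86, -0.22, 0.42, 1.06]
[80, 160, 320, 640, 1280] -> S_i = 80*2^i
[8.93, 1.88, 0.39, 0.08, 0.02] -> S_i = 8.93*0.21^i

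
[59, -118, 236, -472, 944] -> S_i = 59*-2^i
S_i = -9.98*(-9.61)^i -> [-9.98, 95.91, -921.67, 8857.29, -85118.53]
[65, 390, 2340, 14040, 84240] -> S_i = 65*6^i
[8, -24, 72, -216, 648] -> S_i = 8*-3^i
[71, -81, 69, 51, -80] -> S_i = Random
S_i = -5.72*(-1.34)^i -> [-5.72, 7.66, -10.27, 13.76, -18.44]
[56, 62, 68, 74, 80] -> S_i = 56 + 6*i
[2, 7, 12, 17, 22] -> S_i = 2 + 5*i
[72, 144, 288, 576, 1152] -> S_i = 72*2^i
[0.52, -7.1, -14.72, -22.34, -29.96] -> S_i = 0.52 + -7.62*i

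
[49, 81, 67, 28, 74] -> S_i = Random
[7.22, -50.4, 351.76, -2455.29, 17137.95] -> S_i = 7.22*(-6.98)^i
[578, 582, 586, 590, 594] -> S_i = 578 + 4*i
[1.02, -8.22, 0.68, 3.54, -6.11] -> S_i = Random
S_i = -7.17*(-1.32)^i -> [-7.17, 9.46, -12.49, 16.49, -21.77]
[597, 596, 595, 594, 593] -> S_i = 597 + -1*i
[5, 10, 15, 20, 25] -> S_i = 5 + 5*i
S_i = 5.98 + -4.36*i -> [5.98, 1.62, -2.74, -7.1, -11.46]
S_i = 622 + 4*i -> [622, 626, 630, 634, 638]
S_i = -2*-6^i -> [-2, 12, -72, 432, -2592]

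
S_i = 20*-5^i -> [20, -100, 500, -2500, 12500]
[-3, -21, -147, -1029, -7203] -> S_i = -3*7^i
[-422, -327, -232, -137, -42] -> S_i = -422 + 95*i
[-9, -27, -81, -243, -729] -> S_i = -9*3^i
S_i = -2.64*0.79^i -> [-2.64, -2.09, -1.65, -1.3, -1.03]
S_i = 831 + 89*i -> [831, 920, 1009, 1098, 1187]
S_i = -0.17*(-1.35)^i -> [-0.17, 0.23, -0.31, 0.42, -0.56]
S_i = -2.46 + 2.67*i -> [-2.46, 0.21, 2.88, 5.55, 8.22]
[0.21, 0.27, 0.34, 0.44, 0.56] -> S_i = 0.21*1.28^i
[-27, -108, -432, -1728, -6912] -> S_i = -27*4^i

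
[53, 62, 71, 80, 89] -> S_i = 53 + 9*i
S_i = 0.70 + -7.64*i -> [0.7, -6.94, -14.58, -22.22, -29.86]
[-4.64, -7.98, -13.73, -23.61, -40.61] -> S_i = -4.64*1.72^i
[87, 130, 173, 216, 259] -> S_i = 87 + 43*i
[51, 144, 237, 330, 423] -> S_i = 51 + 93*i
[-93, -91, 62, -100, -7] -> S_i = Random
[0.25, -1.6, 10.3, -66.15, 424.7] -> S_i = 0.25*(-6.42)^i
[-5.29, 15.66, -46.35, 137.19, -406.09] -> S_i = -5.29*(-2.96)^i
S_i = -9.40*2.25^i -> [-9.4, -21.15, -47.59, -107.07, -240.91]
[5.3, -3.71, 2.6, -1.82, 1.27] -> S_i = 5.30*(-0.70)^i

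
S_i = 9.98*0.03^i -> [9.98, 0.3, 0.01, 0.0, 0.0]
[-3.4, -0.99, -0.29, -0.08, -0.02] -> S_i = -3.40*0.29^i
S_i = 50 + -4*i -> [50, 46, 42, 38, 34]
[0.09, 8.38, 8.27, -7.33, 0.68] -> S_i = Random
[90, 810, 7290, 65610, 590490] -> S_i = 90*9^i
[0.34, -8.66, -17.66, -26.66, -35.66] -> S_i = 0.34 + -9.00*i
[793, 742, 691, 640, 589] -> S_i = 793 + -51*i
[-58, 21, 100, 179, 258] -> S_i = -58 + 79*i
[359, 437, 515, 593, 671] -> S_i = 359 + 78*i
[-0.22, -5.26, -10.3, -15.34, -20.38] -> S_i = -0.22 + -5.04*i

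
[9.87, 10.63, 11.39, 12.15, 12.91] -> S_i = 9.87 + 0.76*i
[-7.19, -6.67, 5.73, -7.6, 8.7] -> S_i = Random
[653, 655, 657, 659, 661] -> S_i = 653 + 2*i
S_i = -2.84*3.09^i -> [-2.84, -8.78, -27.12, -83.79, -258.91]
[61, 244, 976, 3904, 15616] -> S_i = 61*4^i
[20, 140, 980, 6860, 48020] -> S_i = 20*7^i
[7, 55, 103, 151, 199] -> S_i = 7 + 48*i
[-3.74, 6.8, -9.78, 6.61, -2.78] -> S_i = Random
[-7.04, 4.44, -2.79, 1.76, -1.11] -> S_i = -7.04*(-0.63)^i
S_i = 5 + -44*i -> [5, -39, -83, -127, -171]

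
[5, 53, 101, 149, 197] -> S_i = 5 + 48*i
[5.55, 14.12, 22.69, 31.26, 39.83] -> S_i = 5.55 + 8.57*i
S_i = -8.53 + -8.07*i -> [-8.53, -16.6, -24.67, -32.74, -40.81]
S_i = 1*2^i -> [1, 2, 4, 8, 16]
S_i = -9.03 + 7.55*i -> [-9.03, -1.48, 6.07, 13.62, 21.17]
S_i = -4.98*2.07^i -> [-4.98, -10.31, -21.34, -44.17, -91.43]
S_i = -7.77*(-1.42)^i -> [-7.77, 11.03, -15.67, 22.25, -31.59]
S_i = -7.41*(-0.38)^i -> [-7.41, 2.82, -1.07, 0.41, -0.15]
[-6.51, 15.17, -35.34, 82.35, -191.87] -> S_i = -6.51*(-2.33)^i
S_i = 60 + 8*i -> [60, 68, 76, 84, 92]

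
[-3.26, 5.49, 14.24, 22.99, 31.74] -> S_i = -3.26 + 8.75*i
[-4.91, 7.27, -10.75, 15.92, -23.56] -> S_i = -4.91*(-1.48)^i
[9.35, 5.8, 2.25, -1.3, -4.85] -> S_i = 9.35 + -3.55*i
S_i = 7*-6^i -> [7, -42, 252, -1512, 9072]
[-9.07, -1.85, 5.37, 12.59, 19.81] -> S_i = -9.07 + 7.22*i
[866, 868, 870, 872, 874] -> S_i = 866 + 2*i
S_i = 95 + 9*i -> [95, 104, 113, 122, 131]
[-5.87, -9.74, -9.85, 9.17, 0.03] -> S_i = Random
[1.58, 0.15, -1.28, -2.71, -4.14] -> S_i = 1.58 + -1.43*i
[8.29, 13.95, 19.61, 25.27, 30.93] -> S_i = 8.29 + 5.66*i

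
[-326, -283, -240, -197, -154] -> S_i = -326 + 43*i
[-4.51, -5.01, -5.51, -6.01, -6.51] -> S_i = -4.51 + -0.50*i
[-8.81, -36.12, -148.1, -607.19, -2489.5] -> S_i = -8.81*4.10^i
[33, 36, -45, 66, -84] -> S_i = Random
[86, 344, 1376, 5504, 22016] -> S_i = 86*4^i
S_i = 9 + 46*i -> [9, 55, 101, 147, 193]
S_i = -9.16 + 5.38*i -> [-9.16, -3.78, 1.6, 6.98, 12.36]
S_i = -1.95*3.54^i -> [-1.95, -6.9, -24.44, -86.51, -306.23]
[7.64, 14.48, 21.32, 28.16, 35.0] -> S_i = 7.64 + 6.84*i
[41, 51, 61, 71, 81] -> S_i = 41 + 10*i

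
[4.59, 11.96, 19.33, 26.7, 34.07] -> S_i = 4.59 + 7.37*i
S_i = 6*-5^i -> [6, -30, 150, -750, 3750]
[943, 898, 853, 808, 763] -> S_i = 943 + -45*i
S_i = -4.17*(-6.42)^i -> [-4.17, 26.77, -171.87, 1103.42, -7083.96]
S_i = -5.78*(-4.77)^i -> [-5.78, 27.57, -131.51, 627.31, -2992.27]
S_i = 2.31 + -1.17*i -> [2.31, 1.14, -0.03, -1.2, -2.37]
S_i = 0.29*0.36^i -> [0.29, 0.1, 0.04, 0.01, 0.0]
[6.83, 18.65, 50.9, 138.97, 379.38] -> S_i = 6.83*2.73^i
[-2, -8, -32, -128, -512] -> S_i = -2*4^i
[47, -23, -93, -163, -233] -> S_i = 47 + -70*i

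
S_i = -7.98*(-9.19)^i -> [-7.98, 73.34, -673.96, 6193.69, -56920.01]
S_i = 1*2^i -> [1, 2, 4, 8, 16]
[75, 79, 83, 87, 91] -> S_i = 75 + 4*i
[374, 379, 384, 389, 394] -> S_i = 374 + 5*i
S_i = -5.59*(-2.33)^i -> [-5.59, 13.02, -30.35, 70.71, -164.75]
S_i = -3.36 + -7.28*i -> [-3.36, -10.64, -17.92, -25.2, -32.48]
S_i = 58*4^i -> [58, 232, 928, 3712, 14848]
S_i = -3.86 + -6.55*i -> [-3.86, -10.41, -16.96, -23.51, -30.06]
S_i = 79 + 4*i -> [79, 83, 87, 91, 95]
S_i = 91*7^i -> [91, 637, 4459, 31213, 218491]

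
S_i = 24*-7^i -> [24, -168, 1176, -8232, 57624]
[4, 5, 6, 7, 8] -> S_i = 4 + 1*i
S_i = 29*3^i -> [29, 87, 261, 783, 2349]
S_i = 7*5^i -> [7, 35, 175, 875, 4375]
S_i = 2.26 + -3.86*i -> [2.26, -1.6, -5.46, -9.32, -13.18]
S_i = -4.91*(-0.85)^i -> [-4.91, 4.17, -3.55, 3.02, -2.56]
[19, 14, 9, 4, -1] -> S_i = 19 + -5*i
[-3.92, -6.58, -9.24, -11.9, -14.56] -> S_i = -3.92 + -2.66*i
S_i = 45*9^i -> [45, 405, 3645, 32805, 295245]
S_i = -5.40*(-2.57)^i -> [-5.4, 13.88, -35.67, 91.66, -235.57]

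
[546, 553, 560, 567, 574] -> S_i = 546 + 7*i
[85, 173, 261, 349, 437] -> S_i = 85 + 88*i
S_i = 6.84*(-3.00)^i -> [6.84, -20.52, 61.56, -184.68, 554.04]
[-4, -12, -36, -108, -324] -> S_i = -4*3^i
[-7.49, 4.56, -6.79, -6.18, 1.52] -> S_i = Random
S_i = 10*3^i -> [10, 30, 90, 270, 810]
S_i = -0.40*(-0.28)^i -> [-0.4, 0.11, -0.03, 0.01, -0.0]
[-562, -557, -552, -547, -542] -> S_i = -562 + 5*i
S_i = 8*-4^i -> [8, -32, 128, -512, 2048]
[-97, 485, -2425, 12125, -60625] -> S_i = -97*-5^i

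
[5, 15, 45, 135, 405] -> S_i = 5*3^i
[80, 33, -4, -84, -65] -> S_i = Random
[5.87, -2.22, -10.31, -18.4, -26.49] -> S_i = 5.87 + -8.09*i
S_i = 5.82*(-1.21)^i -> [5.82, -7.04, 8.52, -10.31, 12.48]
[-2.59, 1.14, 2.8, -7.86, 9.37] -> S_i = Random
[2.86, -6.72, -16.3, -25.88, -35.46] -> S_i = 2.86 + -9.58*i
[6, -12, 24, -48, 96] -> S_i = 6*-2^i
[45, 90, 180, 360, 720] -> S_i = 45*2^i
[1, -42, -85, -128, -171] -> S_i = 1 + -43*i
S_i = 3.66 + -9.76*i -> [3.66, -6.1, -15.86, -25.62, -35.38]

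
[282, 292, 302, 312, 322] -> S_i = 282 + 10*i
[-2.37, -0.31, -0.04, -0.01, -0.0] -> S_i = -2.37*0.13^i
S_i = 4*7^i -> [4, 28, 196, 1372, 9604]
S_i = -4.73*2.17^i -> [-4.73, -10.26, -22.27, -48.33, -104.88]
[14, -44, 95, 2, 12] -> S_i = Random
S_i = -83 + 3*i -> [-83, -80, -77, -74, -71]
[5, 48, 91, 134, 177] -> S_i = 5 + 43*i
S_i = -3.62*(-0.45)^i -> [-3.62, 1.63, -0.73, 0.33, -0.15]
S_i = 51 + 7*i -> [51, 58, 65, 72, 79]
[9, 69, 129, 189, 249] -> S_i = 9 + 60*i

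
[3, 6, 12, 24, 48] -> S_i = 3*2^i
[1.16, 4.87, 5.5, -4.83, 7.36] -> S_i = Random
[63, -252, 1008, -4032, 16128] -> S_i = 63*-4^i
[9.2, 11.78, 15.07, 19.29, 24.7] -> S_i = 9.20*1.28^i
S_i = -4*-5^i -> [-4, 20, -100, 500, -2500]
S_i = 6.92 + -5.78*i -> [6.92, 1.14, -4.64, -10.42, -16.2]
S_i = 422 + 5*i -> [422, 427, 432, 437, 442]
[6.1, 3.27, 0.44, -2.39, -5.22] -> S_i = 6.10 + -2.83*i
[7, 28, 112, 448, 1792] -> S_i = 7*4^i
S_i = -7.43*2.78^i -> [-7.43, -20.66, -57.42, -159.63, -443.78]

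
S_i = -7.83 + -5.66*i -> [-7.83, -13.49, -19.15, -24.81, -30.47]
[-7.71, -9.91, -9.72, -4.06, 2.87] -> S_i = Random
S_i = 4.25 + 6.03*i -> [4.25, 10.28, 16.31, 22.34, 28.37]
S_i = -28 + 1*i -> [-28, -27, -26, -25, -24]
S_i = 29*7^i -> [29, 203, 1421, 9947, 69629]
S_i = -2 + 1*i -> [-2, -1, 0, 1, 2]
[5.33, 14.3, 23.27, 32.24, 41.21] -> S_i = 5.33 + 8.97*i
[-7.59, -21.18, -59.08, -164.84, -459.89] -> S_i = -7.59*2.79^i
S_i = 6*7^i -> [6, 42, 294, 2058, 14406]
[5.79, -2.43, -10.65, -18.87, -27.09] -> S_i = 5.79 + -8.22*i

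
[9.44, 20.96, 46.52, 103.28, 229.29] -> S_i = 9.44*2.22^i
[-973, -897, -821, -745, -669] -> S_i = -973 + 76*i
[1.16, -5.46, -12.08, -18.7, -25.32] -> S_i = 1.16 + -6.62*i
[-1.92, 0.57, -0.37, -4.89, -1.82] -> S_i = Random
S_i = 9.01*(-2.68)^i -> [9.01, -24.15, 64.71, -173.43, 464.8]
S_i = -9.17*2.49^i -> [-9.17, -22.83, -56.85, -141.57, -352.51]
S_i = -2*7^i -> [-2, -14, -98, -686, -4802]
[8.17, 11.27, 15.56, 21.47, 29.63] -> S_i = 8.17*1.38^i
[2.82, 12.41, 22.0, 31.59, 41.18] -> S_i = 2.82 + 9.59*i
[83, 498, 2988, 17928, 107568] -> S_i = 83*6^i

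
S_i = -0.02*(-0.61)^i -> [-0.02, 0.01, -0.01, 0.0, -0.0]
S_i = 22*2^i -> [22, 44, 88, 176, 352]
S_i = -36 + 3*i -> [-36, -33, -30, -27, -24]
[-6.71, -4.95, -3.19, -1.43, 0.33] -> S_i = -6.71 + 1.76*i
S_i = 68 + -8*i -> [68, 60, 52, 44, 36]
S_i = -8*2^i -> [-8, -16, -32, -64, -128]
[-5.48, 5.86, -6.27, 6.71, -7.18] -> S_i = -5.48*(-1.07)^i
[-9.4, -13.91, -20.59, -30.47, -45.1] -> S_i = -9.40*1.48^i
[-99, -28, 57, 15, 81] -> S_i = Random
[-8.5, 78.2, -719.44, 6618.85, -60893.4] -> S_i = -8.50*(-9.20)^i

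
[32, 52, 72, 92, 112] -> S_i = 32 + 20*i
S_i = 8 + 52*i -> [8, 60, 112, 164, 216]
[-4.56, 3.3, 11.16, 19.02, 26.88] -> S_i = -4.56 + 7.86*i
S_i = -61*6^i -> [-61, -366, -2196, -13176, -79056]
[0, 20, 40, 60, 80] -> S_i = 0 + 20*i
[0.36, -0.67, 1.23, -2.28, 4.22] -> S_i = 0.36*(-1.85)^i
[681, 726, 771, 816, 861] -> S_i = 681 + 45*i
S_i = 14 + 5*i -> [14, 19, 24, 29, 34]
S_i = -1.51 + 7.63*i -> [-1.51, 6.12, 13.75, 21.38, 29.01]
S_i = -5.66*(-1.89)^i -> [-5.66, 10.7, -20.22, 38.21, -72.22]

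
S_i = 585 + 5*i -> [585, 590, 595, 600, 605]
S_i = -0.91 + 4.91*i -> [-0.91, 4.0, 8.91, 13.82, 18.73]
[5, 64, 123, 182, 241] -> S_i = 5 + 59*i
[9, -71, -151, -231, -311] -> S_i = 9 + -80*i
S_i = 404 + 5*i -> [404, 409, 414, 419, 424]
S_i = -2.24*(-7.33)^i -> [-2.24, 16.42, -120.35, 882.19, -6466.42]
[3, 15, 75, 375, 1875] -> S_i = 3*5^i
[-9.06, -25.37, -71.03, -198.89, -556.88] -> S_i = -9.06*2.80^i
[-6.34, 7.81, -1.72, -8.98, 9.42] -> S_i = Random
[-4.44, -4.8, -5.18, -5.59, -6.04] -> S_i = -4.44*1.08^i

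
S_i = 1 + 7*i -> [1, 8, 15, 22, 29]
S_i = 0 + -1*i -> [0, -1, -2, -3, -4]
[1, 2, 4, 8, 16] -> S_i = 1*2^i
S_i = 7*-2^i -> [7, -14, 28, -56, 112]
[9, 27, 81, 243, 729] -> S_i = 9*3^i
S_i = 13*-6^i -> [13, -78, 468, -2808, 16848]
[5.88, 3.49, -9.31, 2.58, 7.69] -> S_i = Random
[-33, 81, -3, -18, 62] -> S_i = Random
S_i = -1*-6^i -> [-1, 6, -36, 216, -1296]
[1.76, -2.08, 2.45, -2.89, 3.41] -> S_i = 1.76*(-1.18)^i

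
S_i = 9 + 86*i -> [9, 95, 181, 267, 353]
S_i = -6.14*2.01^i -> [-6.14, -12.34, -24.81, -49.86, -100.22]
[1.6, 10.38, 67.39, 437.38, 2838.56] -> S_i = 1.60*6.49^i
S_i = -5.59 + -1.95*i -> [-5.59, -7.54, -9.49, -11.44, -13.39]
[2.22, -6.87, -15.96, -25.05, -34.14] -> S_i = 2.22 + -9.09*i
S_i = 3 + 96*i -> [3, 99, 195, 291, 387]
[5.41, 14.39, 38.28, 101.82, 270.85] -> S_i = 5.41*2.66^i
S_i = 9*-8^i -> [9, -72, 576, -4608, 36864]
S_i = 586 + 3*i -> [586, 589, 592, 595, 598]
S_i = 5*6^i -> [5, 30, 180, 1080, 6480]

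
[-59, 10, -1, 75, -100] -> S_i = Random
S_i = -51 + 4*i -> [-51, -47, -43, -39, -35]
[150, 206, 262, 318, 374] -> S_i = 150 + 56*i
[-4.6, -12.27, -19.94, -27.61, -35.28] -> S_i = -4.60 + -7.67*i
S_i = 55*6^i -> [55, 330, 1980, 11880, 71280]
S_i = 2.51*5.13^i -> [2.51, 12.88, 66.06, 338.86, 1738.37]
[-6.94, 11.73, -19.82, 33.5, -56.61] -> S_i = -6.94*(-1.69)^i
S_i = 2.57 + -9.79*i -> [2.57, -7.22, -17.01, -26.8, -36.59]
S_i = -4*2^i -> [-4, -8, -16, -32, -64]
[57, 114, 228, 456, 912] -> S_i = 57*2^i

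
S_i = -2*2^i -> [-2, -4, -8, -16, -32]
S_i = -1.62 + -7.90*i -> [-1.62, -9.52, -17.42, -25.32, -33.22]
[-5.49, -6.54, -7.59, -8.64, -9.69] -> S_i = -5.49 + -1.05*i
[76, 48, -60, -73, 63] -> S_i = Random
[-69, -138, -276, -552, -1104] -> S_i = -69*2^i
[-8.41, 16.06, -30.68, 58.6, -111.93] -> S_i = -8.41*(-1.91)^i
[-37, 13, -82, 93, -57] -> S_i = Random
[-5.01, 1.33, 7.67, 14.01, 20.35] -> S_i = -5.01 + 6.34*i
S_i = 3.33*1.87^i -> [3.33, 6.23, 11.64, 21.78, 40.72]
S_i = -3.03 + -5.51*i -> [-3.03, -8.54, -14.05, -19.56, -25.07]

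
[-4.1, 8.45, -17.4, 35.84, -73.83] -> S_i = -4.10*(-2.06)^i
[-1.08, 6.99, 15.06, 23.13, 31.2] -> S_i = -1.08 + 8.07*i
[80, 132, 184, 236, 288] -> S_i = 80 + 52*i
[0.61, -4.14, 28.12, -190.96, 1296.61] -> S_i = 0.61*(-6.79)^i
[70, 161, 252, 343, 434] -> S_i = 70 + 91*i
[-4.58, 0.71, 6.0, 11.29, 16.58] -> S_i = -4.58 + 5.29*i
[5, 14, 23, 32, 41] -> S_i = 5 + 9*i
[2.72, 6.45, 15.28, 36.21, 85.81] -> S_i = 2.72*2.37^i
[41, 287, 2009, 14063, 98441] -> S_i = 41*7^i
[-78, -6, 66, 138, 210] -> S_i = -78 + 72*i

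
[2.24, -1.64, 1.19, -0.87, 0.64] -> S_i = 2.24*(-0.73)^i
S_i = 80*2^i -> [80, 160, 320, 640, 1280]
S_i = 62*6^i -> [62, 372, 2232, 13392, 80352]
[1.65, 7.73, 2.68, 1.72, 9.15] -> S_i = Random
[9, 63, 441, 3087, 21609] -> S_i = 9*7^i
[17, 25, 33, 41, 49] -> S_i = 17 + 8*i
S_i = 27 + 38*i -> [27, 65, 103, 141, 179]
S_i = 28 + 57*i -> [28, 85, 142, 199, 256]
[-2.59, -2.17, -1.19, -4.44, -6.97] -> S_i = Random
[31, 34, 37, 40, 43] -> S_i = 31 + 3*i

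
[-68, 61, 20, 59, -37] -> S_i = Random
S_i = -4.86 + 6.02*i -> [-4.86, 1.16, 7.18, 13.2, 19.22]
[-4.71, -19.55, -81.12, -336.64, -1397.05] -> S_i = -4.71*4.15^i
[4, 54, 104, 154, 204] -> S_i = 4 + 50*i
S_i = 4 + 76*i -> [4, 80, 156, 232, 308]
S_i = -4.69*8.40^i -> [-4.69, -39.4, -330.93, -2779.78, -23350.17]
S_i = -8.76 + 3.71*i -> [-8.76, -5.05, -1.34, 2.37, 6.08]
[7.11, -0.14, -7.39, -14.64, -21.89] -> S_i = 7.11 + -7.25*i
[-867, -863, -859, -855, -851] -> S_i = -867 + 4*i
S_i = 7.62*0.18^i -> [7.62, 1.37, 0.25, 0.04, 0.01]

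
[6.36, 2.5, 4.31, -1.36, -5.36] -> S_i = Random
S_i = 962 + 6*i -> [962, 968, 974, 980, 986]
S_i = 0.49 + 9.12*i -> [0.49, 9.61, 18.73, 27.85, 36.97]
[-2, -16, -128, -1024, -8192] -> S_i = -2*8^i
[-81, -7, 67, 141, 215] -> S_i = -81 + 74*i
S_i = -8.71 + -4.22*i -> [-8.71, -12.93, -17.15, -21.37, -25.59]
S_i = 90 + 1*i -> [90, 91, 92, 93, 94]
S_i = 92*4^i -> [92, 368, 1472, 5888, 23552]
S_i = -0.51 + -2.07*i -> [-0.51, -2.58, -4.65, -6.72, -8.79]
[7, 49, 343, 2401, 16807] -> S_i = 7*7^i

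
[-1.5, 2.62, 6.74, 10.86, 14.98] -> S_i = -1.50 + 4.12*i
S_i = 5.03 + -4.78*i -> [5.03, 0.25, -4.53, -9.31, -14.09]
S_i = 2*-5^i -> [2, -10, 50, -250, 1250]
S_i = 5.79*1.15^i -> [5.79, 6.66, 7.66, 8.81, 10.13]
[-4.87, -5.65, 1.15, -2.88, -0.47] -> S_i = Random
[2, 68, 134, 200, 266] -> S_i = 2 + 66*i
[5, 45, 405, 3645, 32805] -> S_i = 5*9^i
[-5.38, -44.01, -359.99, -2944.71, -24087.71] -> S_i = -5.38*8.18^i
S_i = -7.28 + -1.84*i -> [-7.28, -9.12, -10.96, -12.8, -14.64]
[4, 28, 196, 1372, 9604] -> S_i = 4*7^i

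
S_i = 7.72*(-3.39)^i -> [7.72, -26.17, 88.72, -300.76, 1019.57]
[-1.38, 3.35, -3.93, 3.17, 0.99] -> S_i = Random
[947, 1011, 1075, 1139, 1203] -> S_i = 947 + 64*i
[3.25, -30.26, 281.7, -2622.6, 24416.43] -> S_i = 3.25*(-9.31)^i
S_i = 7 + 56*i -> [7, 63, 119, 175, 231]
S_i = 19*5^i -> [19, 95, 475, 2375, 11875]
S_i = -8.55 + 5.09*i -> [-8.55, -3.46, 1.63, 6.72, 11.81]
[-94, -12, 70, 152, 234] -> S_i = -94 + 82*i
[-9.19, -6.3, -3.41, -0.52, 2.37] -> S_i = -9.19 + 2.89*i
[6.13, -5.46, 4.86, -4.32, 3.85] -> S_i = 6.13*(-0.89)^i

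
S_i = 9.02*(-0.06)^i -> [9.02, -0.54, 0.03, -0.0, 0.0]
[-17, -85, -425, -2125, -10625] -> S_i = -17*5^i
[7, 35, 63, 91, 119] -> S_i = 7 + 28*i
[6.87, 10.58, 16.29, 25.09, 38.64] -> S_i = 6.87*1.54^i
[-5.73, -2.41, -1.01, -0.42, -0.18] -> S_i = -5.73*0.42^i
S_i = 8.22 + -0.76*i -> [8.22, 7.46, 6.7, 5.94, 5.18]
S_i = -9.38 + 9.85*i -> [-9.38, 0.47, 10.32, 20.17, 30.02]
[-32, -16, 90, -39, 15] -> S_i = Random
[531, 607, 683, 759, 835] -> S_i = 531 + 76*i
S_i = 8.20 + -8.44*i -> [8.2, -0.24, -8.68, -17.12, -25.56]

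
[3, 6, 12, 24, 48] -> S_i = 3*2^i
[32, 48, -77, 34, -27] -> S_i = Random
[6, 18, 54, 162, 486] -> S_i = 6*3^i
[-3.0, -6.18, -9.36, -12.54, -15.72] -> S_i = -3.00 + -3.18*i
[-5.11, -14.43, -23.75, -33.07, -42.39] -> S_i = -5.11 + -9.32*i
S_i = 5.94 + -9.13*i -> [5.94, -3.19, -12.32, -21.45, -30.58]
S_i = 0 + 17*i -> [0, 17, 34, 51, 68]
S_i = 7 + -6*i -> [7, 1, -5, -11, -17]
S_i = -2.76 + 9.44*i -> [-2.76, 6.68, 16.12, 25.56, 35.0]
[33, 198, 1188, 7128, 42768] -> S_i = 33*6^i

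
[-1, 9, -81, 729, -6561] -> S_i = -1*-9^i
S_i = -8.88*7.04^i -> [-8.88, -62.52, -440.11, -3098.35, -21812.41]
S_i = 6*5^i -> [6, 30, 150, 750, 3750]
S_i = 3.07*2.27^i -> [3.07, 6.97, 15.82, 35.91, 81.52]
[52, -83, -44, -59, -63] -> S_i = Random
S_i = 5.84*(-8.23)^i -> [5.84, -48.06, 395.56, -3255.46, 26792.44]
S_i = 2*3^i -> [2, 6, 18, 54, 162]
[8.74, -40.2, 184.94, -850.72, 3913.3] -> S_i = 8.74*(-4.60)^i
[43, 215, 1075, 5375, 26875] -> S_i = 43*5^i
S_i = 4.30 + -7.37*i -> [4.3, -3.07, -10.44, -17.81, -25.18]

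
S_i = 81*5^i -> [81, 405, 2025, 10125, 50625]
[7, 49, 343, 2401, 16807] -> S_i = 7*7^i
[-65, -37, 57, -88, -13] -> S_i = Random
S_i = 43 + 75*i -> [43, 118, 193, 268, 343]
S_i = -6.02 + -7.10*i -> [-6.02, -13.12, -20.22, -27.32, -34.42]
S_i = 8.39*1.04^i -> [8.39, 8.73, 9.07, 9.44, 9.82]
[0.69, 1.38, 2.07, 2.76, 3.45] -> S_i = 0.69 + 0.69*i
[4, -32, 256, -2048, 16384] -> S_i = 4*-8^i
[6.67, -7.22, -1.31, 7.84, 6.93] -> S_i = Random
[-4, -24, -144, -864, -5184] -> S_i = -4*6^i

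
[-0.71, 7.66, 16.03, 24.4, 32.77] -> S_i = -0.71 + 8.37*i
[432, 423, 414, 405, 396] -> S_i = 432 + -9*i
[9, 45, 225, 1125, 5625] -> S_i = 9*5^i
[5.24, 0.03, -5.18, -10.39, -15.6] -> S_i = 5.24 + -5.21*i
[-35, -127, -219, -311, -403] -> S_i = -35 + -92*i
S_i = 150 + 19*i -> [150, 169, 188, 207, 226]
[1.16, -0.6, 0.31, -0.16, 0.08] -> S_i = 1.16*(-0.52)^i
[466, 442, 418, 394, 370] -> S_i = 466 + -24*i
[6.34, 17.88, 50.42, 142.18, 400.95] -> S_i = 6.34*2.82^i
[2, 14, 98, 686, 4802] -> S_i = 2*7^i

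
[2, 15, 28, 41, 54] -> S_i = 2 + 13*i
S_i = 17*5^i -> [17, 85, 425, 2125, 10625]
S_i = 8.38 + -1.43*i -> [8.38, 6.95, 5.52, 4.09, 2.66]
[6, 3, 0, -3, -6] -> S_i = 6 + -3*i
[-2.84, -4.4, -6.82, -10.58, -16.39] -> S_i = -2.84*1.55^i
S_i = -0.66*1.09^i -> [-0.66, -0.72, -0.78, -0.85, -0.93]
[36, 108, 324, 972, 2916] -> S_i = 36*3^i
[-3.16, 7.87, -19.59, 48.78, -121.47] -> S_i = -3.16*(-2.49)^i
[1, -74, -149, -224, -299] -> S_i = 1 + -75*i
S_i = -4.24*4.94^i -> [-4.24, -20.95, -103.47, -511.15, -2525.07]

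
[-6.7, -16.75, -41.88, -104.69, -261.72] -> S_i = -6.70*2.50^i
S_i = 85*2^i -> [85, 170, 340, 680, 1360]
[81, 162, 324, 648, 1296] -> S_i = 81*2^i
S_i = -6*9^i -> [-6, -54, -486, -4374, -39366]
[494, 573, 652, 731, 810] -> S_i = 494 + 79*i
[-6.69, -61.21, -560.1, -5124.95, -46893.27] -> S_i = -6.69*9.15^i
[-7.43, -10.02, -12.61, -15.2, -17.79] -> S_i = -7.43 + -2.59*i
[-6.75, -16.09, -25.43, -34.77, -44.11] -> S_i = -6.75 + -9.34*i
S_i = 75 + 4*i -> [75, 79, 83, 87, 91]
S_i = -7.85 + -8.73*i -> [-7.85, -16.58, -25.31, -34.04, -42.77]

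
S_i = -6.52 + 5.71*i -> [-6.52, -0.81, 4.9, 10.61, 16.32]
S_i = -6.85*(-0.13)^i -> [-6.85, 0.89, -0.12, 0.02, -0.0]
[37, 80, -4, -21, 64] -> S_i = Random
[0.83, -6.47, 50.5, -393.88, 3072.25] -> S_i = 0.83*(-7.80)^i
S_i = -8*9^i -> [-8, -72, -648, -5832, -52488]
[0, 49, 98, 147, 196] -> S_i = 0 + 49*i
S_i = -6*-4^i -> [-6, 24, -96, 384, -1536]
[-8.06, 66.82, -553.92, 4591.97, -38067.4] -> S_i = -8.06*(-8.29)^i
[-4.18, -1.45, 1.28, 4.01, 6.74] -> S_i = -4.18 + 2.73*i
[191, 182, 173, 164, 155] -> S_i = 191 + -9*i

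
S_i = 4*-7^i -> [4, -28, 196, -1372, 9604]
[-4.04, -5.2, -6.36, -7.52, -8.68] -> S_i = -4.04 + -1.16*i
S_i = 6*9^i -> [6, 54, 486, 4374, 39366]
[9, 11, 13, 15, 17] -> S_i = 9 + 2*i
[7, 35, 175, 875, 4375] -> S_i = 7*5^i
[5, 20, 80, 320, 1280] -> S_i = 5*4^i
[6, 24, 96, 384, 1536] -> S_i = 6*4^i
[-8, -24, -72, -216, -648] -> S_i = -8*3^i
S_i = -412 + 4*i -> [-412, -408, -404, -400, -396]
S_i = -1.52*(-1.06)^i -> [-1.52, 1.61, -1.71, 1.81, -1.92]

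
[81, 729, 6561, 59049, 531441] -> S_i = 81*9^i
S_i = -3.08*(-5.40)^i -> [-3.08, 16.63, -89.81, 484.99, -2618.94]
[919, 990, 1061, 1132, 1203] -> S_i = 919 + 71*i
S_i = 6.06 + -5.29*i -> [6.06, 0.77, -4.52, -9.81, -15.1]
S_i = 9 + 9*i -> [9, 18, 27, 36, 45]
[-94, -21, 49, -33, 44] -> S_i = Random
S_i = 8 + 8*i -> [8, 16, 24, 32, 40]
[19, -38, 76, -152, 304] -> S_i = 19*-2^i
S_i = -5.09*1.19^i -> [-5.09, -6.06, -7.21, -8.58, -10.21]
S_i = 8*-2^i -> [8, -16, 32, -64, 128]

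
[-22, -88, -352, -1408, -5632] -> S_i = -22*4^i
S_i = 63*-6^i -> [63, -378, 2268, -13608, 81648]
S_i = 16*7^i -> [16, 112, 784, 5488, 38416]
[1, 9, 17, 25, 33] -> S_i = 1 + 8*i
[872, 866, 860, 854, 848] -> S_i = 872 + -6*i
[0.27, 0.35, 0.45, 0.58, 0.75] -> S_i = 0.27*1.29^i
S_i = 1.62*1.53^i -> [1.62, 2.48, 3.79, 5.8, 8.88]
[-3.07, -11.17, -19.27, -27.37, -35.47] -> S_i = -3.07 + -8.10*i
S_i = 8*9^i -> [8, 72, 648, 5832, 52488]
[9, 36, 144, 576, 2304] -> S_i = 9*4^i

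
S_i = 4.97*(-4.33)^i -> [4.97, -21.52, 93.18, -403.48, 1747.06]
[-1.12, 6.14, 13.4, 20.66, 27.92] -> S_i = -1.12 + 7.26*i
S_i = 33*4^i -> [33, 132, 528, 2112, 8448]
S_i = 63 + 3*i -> [63, 66, 69, 72, 75]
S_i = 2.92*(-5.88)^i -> [2.92, -17.17, 100.96, -593.63, 3490.54]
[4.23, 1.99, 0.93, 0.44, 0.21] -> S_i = 4.23*0.47^i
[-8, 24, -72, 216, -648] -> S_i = -8*-3^i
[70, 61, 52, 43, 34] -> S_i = 70 + -9*i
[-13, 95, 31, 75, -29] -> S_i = Random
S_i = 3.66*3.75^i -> [3.66, 13.73, 51.47, 193.01, 723.78]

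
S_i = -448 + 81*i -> [-448, -367, -286, -205, -124]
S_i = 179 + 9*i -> [179, 188, 197, 206, 215]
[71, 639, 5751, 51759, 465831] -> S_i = 71*9^i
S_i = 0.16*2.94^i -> [0.16, 0.47, 1.38, 4.07, 11.95]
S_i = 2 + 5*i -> [2, 7, 12, 17, 22]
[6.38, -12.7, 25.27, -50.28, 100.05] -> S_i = 6.38*(-1.99)^i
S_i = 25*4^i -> [25, 100, 400, 1600, 6400]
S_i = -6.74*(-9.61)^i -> [-6.74, 64.77, -622.45, 5981.77, -57484.86]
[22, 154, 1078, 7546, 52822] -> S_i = 22*7^i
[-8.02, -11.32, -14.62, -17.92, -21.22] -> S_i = -8.02 + -3.30*i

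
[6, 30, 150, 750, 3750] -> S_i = 6*5^i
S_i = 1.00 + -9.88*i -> [1.0, -8.88, -18.76, -28.64, -38.52]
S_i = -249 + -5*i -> [-249, -254, -259, -264, -269]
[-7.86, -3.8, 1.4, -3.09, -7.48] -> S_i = Random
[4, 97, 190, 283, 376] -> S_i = 4 + 93*i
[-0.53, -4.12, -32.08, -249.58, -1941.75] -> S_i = -0.53*7.78^i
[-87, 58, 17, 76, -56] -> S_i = Random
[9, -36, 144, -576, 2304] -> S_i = 9*-4^i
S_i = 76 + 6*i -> [76, 82, 88, 94, 100]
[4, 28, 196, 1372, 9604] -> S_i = 4*7^i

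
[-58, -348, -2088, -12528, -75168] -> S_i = -58*6^i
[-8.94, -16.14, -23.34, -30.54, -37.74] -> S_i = -8.94 + -7.20*i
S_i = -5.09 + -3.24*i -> [-5.09, -8.33, -11.57, -14.81, -18.05]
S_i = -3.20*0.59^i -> [-3.2, -1.89, -1.11, -0.66, -0.39]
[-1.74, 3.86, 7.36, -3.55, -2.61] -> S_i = Random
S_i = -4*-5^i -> [-4, 20, -100, 500, -2500]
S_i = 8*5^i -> [8, 40, 200, 1000, 5000]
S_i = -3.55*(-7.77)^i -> [-3.55, 27.58, -214.32, 1665.3, -12939.35]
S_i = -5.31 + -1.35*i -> [-5.31, -6.66, -8.01, -9.36, -10.71]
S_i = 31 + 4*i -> [31, 35, 39, 43, 47]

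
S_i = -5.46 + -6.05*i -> [-5.46, -11.51, -17.56, -23.61, -29.66]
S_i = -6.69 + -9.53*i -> [-6.69, -16.22, -25.75, -35.28, -44.81]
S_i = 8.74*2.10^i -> [8.74, 18.35, 38.54, 80.94, 169.98]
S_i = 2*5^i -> [2, 10, 50, 250, 1250]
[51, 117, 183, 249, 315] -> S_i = 51 + 66*i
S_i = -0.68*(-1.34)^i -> [-0.68, 0.91, -1.22, 1.64, -2.19]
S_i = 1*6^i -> [1, 6, 36, 216, 1296]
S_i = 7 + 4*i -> [7, 11, 15, 19, 23]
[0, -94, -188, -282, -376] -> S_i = 0 + -94*i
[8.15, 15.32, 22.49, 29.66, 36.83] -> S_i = 8.15 + 7.17*i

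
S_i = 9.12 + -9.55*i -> [9.12, -0.43, -9.98, -19.53, -29.08]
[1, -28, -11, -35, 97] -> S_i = Random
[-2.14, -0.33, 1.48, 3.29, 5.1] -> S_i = -2.14 + 1.81*i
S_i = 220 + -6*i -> [220, 214, 208, 202, 196]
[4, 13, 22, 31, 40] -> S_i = 4 + 9*i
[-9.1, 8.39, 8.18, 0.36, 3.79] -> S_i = Random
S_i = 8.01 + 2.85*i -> [8.01, 10.86, 13.71, 16.56, 19.41]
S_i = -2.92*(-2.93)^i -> [-2.92, 8.56, -25.07, 73.45, -215.21]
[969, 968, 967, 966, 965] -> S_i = 969 + -1*i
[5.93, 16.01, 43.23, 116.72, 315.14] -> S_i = 5.93*2.70^i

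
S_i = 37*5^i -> [37, 185, 925, 4625, 23125]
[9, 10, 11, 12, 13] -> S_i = 9 + 1*i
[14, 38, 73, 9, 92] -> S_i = Random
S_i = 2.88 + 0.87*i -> [2.88, 3.75, 4.62, 5.49, 6.36]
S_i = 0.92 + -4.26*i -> [0.92, -3.34, -7.6, -11.86, -16.12]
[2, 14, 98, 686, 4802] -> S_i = 2*7^i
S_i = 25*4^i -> [25, 100, 400, 1600, 6400]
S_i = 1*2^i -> [1, 2, 4, 8, 16]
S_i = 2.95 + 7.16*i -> [2.95, 10.11, 17.27, 24.43, 31.59]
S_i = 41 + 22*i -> [41, 63, 85, 107, 129]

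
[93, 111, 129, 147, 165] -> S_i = 93 + 18*i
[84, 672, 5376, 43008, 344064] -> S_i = 84*8^i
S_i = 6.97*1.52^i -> [6.97, 10.59, 16.1, 24.48, 37.21]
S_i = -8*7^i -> [-8, -56, -392, -2744, -19208]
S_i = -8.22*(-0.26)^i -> [-8.22, 2.14, -0.56, 0.14, -0.04]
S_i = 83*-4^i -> [83, -332, 1328, -5312, 21248]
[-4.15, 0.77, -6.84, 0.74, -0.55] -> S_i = Random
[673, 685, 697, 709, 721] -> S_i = 673 + 12*i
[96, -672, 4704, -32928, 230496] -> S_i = 96*-7^i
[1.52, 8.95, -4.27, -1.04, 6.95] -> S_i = Random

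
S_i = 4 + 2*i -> [4, 6, 8, 10, 12]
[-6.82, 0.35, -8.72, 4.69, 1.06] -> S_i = Random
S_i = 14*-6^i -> [14, -84, 504, -3024, 18144]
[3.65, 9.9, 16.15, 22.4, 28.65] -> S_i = 3.65 + 6.25*i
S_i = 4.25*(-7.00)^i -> [4.25, -29.75, 208.25, -1457.75, 10204.25]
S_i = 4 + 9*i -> [4, 13, 22, 31, 40]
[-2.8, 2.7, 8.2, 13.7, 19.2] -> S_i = -2.80 + 5.50*i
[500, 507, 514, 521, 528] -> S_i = 500 + 7*i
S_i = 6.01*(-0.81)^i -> [6.01, -4.87, 3.94, -3.19, 2.59]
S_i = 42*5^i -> [42, 210, 1050, 5250, 26250]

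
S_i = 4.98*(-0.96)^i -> [4.98, -4.78, 4.59, -4.41, 4.23]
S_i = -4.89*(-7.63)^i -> [-4.89, 37.31, -284.68, 2172.11, -16573.22]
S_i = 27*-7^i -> [27, -189, 1323, -9261, 64827]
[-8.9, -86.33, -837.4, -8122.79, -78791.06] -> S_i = -8.90*9.70^i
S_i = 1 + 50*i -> [1, 51, 101, 151, 201]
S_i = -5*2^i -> [-5, -10, -20, -40, -80]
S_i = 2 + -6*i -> [2, -4, -10, -16, -22]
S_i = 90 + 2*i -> [90, 92, 94, 96, 98]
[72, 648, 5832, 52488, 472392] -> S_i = 72*9^i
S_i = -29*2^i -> [-29, -58, -116, -232, -464]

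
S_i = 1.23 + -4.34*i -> [1.23, -3.11, -7.45, -11.79, -16.13]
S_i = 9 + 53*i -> [9, 62, 115, 168, 221]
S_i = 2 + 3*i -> [2, 5, 8, 11, 14]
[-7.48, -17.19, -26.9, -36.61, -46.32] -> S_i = -7.48 + -9.71*i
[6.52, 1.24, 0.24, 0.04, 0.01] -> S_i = 6.52*0.19^i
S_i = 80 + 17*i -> [80, 97, 114, 131, 148]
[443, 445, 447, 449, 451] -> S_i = 443 + 2*i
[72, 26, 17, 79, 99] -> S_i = Random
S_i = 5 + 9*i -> [5, 14, 23, 32, 41]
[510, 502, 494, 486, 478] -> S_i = 510 + -8*i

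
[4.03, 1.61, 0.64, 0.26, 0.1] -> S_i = 4.03*0.40^i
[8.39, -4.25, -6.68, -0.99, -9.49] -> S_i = Random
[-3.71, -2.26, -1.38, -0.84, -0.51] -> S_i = -3.71*0.61^i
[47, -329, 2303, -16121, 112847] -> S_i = 47*-7^i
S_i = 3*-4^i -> [3, -12, 48, -192, 768]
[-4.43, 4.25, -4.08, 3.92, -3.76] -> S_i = -4.43*(-0.96)^i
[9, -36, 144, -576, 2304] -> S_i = 9*-4^i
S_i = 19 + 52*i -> [19, 71, 123, 175, 227]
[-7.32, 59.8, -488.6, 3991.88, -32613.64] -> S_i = -7.32*(-8.17)^i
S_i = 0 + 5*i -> [0, 5, 10, 15, 20]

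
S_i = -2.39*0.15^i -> [-2.39, -0.36, -0.05, -0.01, -0.0]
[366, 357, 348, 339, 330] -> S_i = 366 + -9*i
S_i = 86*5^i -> [86, 430, 2150, 10750, 53750]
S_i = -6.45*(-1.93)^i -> [-6.45, 12.45, -24.03, 46.37, -89.49]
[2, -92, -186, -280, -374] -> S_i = 2 + -94*i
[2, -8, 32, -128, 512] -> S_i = 2*-4^i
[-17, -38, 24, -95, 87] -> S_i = Random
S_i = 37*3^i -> [37, 111, 333, 999, 2997]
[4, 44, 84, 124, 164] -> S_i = 4 + 40*i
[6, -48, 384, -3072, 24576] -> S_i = 6*-8^i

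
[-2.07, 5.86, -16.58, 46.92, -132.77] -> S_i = -2.07*(-2.83)^i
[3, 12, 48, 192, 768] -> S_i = 3*4^i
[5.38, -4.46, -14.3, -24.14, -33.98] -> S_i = 5.38 + -9.84*i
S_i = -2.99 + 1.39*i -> [-2.99, -1.6, -0.21, 1.18, 2.57]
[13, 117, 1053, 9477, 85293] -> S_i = 13*9^i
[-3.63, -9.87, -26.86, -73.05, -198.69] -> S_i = -3.63*2.72^i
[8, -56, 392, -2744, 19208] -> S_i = 8*-7^i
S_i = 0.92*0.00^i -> [0.92, 0.0, 0.0, 0.0, 0.0]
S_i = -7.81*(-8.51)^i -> [-7.81, 66.46, -565.6, 4813.26, -40960.88]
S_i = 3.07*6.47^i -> [3.07, 19.86, 128.51, 831.48, 5379.67]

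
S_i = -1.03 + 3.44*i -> [-1.03, 2.41, 5.85, 9.29, 12.73]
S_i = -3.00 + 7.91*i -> [-3.0, 4.91, 12.82, 20.73, 28.64]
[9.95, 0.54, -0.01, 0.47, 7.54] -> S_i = Random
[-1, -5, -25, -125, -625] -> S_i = -1*5^i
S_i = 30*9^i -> [30, 270, 2430, 21870, 196830]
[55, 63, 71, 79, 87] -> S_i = 55 + 8*i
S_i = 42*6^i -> [42, 252, 1512, 9072, 54432]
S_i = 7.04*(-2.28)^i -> [7.04, -16.05, 36.6, -83.44, 190.24]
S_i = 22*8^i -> [22, 176, 1408, 11264, 90112]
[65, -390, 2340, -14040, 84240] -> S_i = 65*-6^i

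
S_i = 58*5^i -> [58, 290, 1450, 7250, 36250]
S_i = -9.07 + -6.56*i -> [-9.07, -15.63, -22.19, -28.75, -35.31]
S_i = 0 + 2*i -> [0, 2, 4, 6, 8]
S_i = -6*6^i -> [-6, -36, -216, -1296, -7776]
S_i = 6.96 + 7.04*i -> [6.96, 14.0, 21.04, 28.08, 35.12]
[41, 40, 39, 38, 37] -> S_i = 41 + -1*i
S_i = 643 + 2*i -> [643, 645, 647, 649, 651]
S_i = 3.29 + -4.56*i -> [3.29, -1.27, -5.83, -10.39, -14.95]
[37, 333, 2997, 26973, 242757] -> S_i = 37*9^i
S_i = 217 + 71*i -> [217, 288, 359, 430, 501]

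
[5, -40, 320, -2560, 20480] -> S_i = 5*-8^i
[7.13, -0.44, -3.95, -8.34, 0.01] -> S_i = Random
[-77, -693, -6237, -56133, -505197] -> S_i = -77*9^i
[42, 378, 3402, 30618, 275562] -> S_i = 42*9^i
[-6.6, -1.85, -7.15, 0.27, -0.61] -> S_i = Random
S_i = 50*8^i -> [50, 400, 3200, 25600, 204800]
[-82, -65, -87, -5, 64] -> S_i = Random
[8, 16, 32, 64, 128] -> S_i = 8*2^i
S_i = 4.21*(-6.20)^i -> [4.21, -26.1, 161.83, -1003.36, 6220.84]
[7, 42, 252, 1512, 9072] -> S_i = 7*6^i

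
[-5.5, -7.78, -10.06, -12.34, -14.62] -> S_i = -5.50 + -2.28*i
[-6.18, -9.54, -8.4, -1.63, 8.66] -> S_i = Random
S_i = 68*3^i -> [68, 204, 612, 1836, 5508]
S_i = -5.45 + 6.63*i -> [-5.45, 1.18, 7.81, 14.44, 21.07]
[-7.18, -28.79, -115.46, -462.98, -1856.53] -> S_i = -7.18*4.01^i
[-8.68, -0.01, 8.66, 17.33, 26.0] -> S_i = -8.68 + 8.67*i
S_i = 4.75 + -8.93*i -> [4.75, -4.18, -13.11, -22.04, -30.97]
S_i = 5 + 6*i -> [5, 11, 17, 23, 29]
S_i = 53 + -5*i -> [53, 48, 43, 38, 33]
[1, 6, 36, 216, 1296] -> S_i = 1*6^i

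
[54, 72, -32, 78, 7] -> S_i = Random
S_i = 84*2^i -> [84, 168, 336, 672, 1344]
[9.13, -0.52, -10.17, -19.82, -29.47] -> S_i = 9.13 + -9.65*i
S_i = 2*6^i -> [2, 12, 72, 432, 2592]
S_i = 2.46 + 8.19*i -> [2.46, 10.65, 18.84, 27.03, 35.22]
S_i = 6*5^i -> [6, 30, 150, 750, 3750]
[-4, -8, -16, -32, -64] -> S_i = -4*2^i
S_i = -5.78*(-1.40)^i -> [-5.78, 8.09, -11.33, 15.86, -22.2]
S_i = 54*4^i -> [54, 216, 864, 3456, 13824]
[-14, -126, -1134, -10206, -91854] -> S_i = -14*9^i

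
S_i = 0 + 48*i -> [0, 48, 96, 144, 192]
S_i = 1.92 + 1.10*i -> [1.92, 3.02, 4.12, 5.22, 6.32]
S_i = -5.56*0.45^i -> [-5.56, -2.5, -1.13, -0.51, -0.23]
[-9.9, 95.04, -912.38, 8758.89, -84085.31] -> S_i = -9.90*(-9.60)^i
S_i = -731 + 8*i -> [-731, -723, -715, -707, -699]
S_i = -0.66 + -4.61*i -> [-0.66, -5.27, -9.88, -14.49, -19.1]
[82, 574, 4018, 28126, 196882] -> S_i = 82*7^i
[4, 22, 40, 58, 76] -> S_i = 4 + 18*i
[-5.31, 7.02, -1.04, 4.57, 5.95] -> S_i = Random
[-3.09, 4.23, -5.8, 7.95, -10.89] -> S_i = -3.09*(-1.37)^i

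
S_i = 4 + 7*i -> [4, 11, 18, 25, 32]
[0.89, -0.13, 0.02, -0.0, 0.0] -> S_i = 0.89*(-0.15)^i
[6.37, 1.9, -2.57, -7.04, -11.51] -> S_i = 6.37 + -4.47*i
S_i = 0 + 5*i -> [0, 5, 10, 15, 20]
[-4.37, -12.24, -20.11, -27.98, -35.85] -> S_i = -4.37 + -7.87*i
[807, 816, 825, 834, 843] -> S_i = 807 + 9*i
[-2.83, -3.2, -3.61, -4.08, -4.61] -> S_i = -2.83*1.13^i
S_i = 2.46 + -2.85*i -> [2.46, -0.39, -3.24, -6.09, -8.94]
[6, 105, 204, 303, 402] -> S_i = 6 + 99*i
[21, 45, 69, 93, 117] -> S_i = 21 + 24*i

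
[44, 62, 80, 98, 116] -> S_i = 44 + 18*i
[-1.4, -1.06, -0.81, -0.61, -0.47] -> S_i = -1.40*0.76^i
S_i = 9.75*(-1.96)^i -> [9.75, -19.11, 37.46, -73.41, 143.89]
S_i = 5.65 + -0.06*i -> [5.65, 5.59, 5.53, 5.47, 5.41]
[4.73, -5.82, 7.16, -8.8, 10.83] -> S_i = 4.73*(-1.23)^i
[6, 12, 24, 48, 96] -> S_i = 6*2^i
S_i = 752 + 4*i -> [752, 756, 760, 764, 768]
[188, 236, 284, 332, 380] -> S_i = 188 + 48*i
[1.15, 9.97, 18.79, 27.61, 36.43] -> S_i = 1.15 + 8.82*i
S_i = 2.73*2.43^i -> [2.73, 6.63, 16.12, 39.17, 95.19]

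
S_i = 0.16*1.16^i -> [0.16, 0.19, 0.22, 0.25, 0.29]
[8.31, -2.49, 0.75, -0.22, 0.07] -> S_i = 8.31*(-0.30)^i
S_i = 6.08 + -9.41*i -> [6.08, -3.33, -12.74, -22.15, -31.56]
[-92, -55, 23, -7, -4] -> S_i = Random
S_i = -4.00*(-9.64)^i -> [-4.0, 38.56, -371.72, 3583.37, -34543.64]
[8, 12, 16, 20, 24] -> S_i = 8 + 4*i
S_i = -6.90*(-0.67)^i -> [-6.9, 4.62, -3.1, 2.08, -1.39]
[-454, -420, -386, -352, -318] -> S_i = -454 + 34*i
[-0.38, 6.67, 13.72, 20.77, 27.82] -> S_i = -0.38 + 7.05*i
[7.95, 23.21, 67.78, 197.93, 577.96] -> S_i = 7.95*2.92^i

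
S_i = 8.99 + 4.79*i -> [8.99, 13.78, 18.57, 23.36, 28.15]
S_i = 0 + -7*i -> [0, -7, -14, -21, -28]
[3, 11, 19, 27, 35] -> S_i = 3 + 8*i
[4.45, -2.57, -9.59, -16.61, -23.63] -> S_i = 4.45 + -7.02*i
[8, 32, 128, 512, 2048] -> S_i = 8*4^i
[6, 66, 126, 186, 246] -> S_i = 6 + 60*i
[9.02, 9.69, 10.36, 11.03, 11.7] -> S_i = 9.02 + 0.67*i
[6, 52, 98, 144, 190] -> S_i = 6 + 46*i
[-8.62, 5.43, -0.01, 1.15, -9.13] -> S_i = Random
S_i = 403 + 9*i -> [403, 412, 421, 430, 439]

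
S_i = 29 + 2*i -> [29, 31, 33, 35, 37]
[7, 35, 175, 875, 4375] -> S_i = 7*5^i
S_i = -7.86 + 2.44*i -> [-7.86, -5.42, -2.98, -0.54, 1.9]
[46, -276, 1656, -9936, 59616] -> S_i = 46*-6^i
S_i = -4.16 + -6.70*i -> [-4.16, -10.86, -17.56, -24.26, -30.96]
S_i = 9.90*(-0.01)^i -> [9.9, -0.1, 0.0, -0.0, 0.0]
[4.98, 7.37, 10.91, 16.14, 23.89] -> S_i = 4.98*1.48^i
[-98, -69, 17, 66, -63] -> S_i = Random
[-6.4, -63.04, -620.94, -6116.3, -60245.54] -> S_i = -6.40*9.85^i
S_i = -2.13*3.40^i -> [-2.13, -7.24, -24.62, -83.72, -284.64]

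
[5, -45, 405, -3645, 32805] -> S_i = 5*-9^i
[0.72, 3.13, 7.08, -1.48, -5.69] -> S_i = Random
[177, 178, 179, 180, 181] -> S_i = 177 + 1*i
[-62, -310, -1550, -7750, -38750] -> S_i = -62*5^i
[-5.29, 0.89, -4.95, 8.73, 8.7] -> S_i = Random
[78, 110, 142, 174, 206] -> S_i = 78 + 32*i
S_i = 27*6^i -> [27, 162, 972, 5832, 34992]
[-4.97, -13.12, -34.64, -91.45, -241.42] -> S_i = -4.97*2.64^i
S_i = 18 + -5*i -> [18, 13, 8, 3, -2]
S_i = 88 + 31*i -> [88, 119, 150, 181, 212]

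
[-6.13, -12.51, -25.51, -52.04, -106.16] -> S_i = -6.13*2.04^i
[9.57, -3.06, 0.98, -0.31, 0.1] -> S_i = 9.57*(-0.32)^i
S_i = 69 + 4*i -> [69, 73, 77, 81, 85]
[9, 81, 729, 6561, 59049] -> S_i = 9*9^i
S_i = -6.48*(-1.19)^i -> [-6.48, 7.71, -9.18, 10.92, -12.99]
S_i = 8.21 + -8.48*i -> [8.21, -0.27, -8.75, -17.23, -25.71]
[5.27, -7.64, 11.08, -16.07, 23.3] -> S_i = 5.27*(-1.45)^i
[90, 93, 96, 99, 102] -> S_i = 90 + 3*i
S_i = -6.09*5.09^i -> [-6.09, -31.0, -157.78, -803.1, -4087.79]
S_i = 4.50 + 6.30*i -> [4.5, 10.8, 17.1, 23.4, 29.7]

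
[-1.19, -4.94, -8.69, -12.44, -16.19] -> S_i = -1.19 + -3.75*i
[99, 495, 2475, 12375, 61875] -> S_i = 99*5^i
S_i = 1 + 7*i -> [1, 8, 15, 22, 29]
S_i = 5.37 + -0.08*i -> [5.37, 5.29, 5.21, 5.13, 5.05]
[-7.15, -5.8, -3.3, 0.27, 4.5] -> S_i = Random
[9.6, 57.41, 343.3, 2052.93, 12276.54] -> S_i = 9.60*5.98^i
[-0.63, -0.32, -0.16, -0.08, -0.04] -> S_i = -0.63*0.50^i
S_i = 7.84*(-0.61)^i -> [7.84, -4.78, 2.92, -1.78, 1.09]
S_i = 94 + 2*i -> [94, 96, 98, 100, 102]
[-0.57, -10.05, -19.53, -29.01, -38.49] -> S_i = -0.57 + -9.48*i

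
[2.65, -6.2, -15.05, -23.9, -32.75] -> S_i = 2.65 + -8.85*i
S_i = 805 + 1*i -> [805, 806, 807, 808, 809]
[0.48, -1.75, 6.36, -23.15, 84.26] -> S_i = 0.48*(-3.64)^i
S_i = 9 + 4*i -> [9, 13, 17, 21, 25]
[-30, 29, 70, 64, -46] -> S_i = Random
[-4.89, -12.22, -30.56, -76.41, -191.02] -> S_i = -4.89*2.50^i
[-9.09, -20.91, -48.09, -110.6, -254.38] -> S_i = -9.09*2.30^i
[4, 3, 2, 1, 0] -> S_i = 4 + -1*i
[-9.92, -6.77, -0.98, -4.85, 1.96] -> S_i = Random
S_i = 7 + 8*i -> [7, 15, 23, 31, 39]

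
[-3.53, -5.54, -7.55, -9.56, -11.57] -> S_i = -3.53 + -2.01*i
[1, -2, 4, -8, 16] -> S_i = 1*-2^i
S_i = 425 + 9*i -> [425, 434, 443, 452, 461]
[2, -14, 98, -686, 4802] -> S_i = 2*-7^i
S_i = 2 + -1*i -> [2, 1, 0, -1, -2]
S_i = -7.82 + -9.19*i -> [-7.82, -17.01, -26.2, -35.39, -44.58]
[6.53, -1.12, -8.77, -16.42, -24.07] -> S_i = 6.53 + -7.65*i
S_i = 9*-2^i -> [9, -18, 36, -72, 144]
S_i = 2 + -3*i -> [2, -1, -4, -7, -10]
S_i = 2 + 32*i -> [2, 34, 66, 98, 130]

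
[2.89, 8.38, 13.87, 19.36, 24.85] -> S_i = 2.89 + 5.49*i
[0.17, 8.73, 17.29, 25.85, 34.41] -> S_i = 0.17 + 8.56*i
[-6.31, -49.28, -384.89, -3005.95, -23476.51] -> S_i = -6.31*7.81^i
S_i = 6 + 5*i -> [6, 11, 16, 21, 26]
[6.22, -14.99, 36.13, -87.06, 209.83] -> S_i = 6.22*(-2.41)^i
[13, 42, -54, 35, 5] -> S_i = Random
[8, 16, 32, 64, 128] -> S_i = 8*2^i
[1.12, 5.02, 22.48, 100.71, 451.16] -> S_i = 1.12*4.48^i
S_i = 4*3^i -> [4, 12, 36, 108, 324]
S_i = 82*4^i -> [82, 328, 1312, 5248, 20992]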